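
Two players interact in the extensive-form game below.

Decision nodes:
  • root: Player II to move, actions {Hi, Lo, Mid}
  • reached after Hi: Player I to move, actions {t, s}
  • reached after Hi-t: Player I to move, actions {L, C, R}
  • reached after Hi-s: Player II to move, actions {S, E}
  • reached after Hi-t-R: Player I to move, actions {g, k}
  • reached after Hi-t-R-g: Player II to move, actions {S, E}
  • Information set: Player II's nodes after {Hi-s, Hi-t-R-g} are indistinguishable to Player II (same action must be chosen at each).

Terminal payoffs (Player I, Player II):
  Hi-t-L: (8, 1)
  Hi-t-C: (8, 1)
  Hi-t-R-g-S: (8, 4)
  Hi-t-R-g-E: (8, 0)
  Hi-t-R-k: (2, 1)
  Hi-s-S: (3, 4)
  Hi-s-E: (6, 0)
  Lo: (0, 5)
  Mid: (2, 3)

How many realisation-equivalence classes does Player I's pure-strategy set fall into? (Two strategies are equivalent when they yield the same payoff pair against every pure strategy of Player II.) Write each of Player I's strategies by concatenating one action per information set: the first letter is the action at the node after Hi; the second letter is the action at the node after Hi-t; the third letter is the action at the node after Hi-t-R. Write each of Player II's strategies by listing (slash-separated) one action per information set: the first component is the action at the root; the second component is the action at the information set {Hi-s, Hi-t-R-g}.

4

Player I has 12 pure strategies: tLg, tLk, tCg, tCk, tRg, tRk, sLg, sLk, sCg, sCk, sRg, sRk. Columns: Hi/S, Hi/E, Lo/S, Lo/E, Mid/S, Mid/E.
{tLg, tLk, tCg, tCk} → row (8,1) (8,1) (0,5) (0,5) (2,3) (2,3)
{tRg} → row (8,4) (8,0) (0,5) (0,5) (2,3) (2,3)
{tRk} → row (2,1) (2,1) (0,5) (0,5) (2,3) (2,3)
{sLg, sLk, sCg, sCk, sRg, sRk} → row (3,4) (6,0) (0,5) (0,5) (2,3) (2,3)
That's 4 distinct rows out of 12 strategies.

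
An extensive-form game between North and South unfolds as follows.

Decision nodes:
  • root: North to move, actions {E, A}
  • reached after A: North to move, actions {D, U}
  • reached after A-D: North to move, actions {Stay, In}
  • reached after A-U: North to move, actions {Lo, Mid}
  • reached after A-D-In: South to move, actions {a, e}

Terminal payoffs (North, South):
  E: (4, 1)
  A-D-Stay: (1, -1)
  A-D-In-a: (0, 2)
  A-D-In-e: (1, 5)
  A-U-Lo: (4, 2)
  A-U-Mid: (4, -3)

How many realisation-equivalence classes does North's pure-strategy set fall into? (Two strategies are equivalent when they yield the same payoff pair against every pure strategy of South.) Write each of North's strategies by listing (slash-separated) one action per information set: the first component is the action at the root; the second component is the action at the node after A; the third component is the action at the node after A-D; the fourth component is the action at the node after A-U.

5

North has 16 pure strategies: E/D/Stay/Lo, E/D/Stay/Mid, E/D/In/Lo, E/D/In/Mid, E/U/Stay/Lo, E/U/Stay/Mid, E/U/In/Lo, E/U/In/Mid, A/D/Stay/Lo, A/D/Stay/Mid, A/D/In/Lo, A/D/In/Mid, A/U/Stay/Lo, A/U/Stay/Mid, A/U/In/Lo, A/U/In/Mid. Columns: a, e.
{E/D/Stay/Lo, E/D/Stay/Mid, E/D/In/Lo, E/D/In/Mid, E/U/Stay/Lo, E/U/Stay/Mid, E/U/In/Lo, E/U/In/Mid} → row (4,1) (4,1)
{A/D/Stay/Lo, A/D/Stay/Mid} → row (1,-1) (1,-1)
{A/D/In/Lo, A/D/In/Mid} → row (0,2) (1,5)
{A/U/Stay/Lo, A/U/In/Lo} → row (4,2) (4,2)
{A/U/Stay/Mid, A/U/In/Mid} → row (4,-3) (4,-3)
That's 5 distinct rows out of 16 strategies.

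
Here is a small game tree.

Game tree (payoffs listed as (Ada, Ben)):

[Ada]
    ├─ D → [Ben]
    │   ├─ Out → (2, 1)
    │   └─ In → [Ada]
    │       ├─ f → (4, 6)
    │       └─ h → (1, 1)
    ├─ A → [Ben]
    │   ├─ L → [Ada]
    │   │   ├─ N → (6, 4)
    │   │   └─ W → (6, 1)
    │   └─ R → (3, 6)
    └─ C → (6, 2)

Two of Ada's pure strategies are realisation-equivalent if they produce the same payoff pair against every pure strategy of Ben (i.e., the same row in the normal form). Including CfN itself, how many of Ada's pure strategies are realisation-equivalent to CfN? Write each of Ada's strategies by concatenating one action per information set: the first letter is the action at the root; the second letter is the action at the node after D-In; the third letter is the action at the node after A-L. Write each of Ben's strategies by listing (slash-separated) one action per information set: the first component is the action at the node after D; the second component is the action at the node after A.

Row for CfN (columns Out/L, Out/R, In/L, In/R): (6,2) (6,2) (6,2) (6,2).
Under CfN, Ada's choice at the node after D-In and at the node after A-L can never be reached regardless of what Ben does, so varying those choices leaves every outcome unchanged.
Holding the reachable choices fixed and varying the unreachable ones freely already gives 2 × 2 = 4 equivalent strategies.
No other strategy reproduces this row, so those 4 are the full class: CfN, CfW, ChN, ChW.

4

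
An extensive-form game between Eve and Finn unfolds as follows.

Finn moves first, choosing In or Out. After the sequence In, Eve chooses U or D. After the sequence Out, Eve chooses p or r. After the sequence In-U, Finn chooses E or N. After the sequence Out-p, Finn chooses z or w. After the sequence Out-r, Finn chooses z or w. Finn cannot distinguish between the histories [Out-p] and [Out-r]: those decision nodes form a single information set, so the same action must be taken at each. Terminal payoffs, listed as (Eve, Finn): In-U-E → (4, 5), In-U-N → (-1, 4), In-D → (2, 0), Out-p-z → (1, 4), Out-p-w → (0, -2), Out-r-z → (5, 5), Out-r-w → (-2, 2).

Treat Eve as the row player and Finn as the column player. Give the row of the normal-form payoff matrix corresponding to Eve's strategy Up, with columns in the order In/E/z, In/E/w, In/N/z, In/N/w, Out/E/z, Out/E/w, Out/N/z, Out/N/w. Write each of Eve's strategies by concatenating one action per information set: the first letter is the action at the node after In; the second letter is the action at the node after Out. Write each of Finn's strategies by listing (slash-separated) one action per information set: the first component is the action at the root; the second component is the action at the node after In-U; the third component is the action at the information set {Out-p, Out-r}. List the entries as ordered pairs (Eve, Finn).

vs In/E/z: Finn plays In → Eve plays U at [In] → Finn plays E at [In-U] → (4, 5)
vs In/E/w: Finn plays In → Eve plays U at [In] → Finn plays E at [In-U] → (4, 5)
vs In/N/z: Finn plays In → Eve plays U at [In] → Finn plays N at [In-U] → (-1, 4)
vs In/N/w: Finn plays In → Eve plays U at [In] → Finn plays N at [In-U] → (-1, 4)
vs Out/E/z: Finn plays Out → Eve plays p at [Out] → Finn plays z at [Out-p] → (1, 4)
vs Out/E/w: Finn plays Out → Eve plays p at [Out] → Finn plays w at [Out-p] → (0, -2)
vs Out/N/z: Finn plays Out → Eve plays p at [Out] → Finn plays z at [Out-p] → (1, 4)
vs Out/N/w: Finn plays Out → Eve plays p at [Out] → Finn plays w at [Out-p] → (0, -2)

(4,5) (4,5) (-1,4) (-1,4) (1,4) (0,-2) (1,4) (0,-2)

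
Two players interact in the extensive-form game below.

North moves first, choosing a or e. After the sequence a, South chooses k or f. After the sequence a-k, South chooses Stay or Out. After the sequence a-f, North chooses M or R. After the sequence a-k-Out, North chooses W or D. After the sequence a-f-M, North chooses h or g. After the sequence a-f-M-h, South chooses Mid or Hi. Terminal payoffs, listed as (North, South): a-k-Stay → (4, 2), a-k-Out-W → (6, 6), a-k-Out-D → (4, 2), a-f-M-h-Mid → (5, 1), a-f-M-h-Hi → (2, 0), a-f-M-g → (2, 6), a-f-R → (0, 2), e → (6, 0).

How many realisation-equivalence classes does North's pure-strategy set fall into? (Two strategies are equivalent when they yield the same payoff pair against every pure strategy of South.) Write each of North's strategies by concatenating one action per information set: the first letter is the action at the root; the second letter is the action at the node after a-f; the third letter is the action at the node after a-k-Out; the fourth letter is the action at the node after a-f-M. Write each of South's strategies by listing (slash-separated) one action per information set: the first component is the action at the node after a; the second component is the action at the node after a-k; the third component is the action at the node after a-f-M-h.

North has 16 pure strategies: aMWh, aMWg, aMDh, aMDg, aRWh, aRWg, aRDh, aRDg, eMWh, eMWg, eMDh, eMDg, eRWh, eRWg, eRDh, eRDg. Columns: k/Stay/Mid, k/Stay/Hi, k/Out/Mid, k/Out/Hi, f/Stay/Mid, f/Stay/Hi, f/Out/Mid, f/Out/Hi.
{aMWh} → row (4,2) (4,2) (6,6) (6,6) (5,1) (2,0) (5,1) (2,0)
{aMWg} → row (4,2) (4,2) (6,6) (6,6) (2,6) (2,6) (2,6) (2,6)
{aMDh} → row (4,2) (4,2) (4,2) (4,2) (5,1) (2,0) (5,1) (2,0)
{aMDg} → row (4,2) (4,2) (4,2) (4,2) (2,6) (2,6) (2,6) (2,6)
{aRWh, aRWg} → row (4,2) (4,2) (6,6) (6,6) (0,2) (0,2) (0,2) (0,2)
{aRDh, aRDg} → row (4,2) (4,2) (4,2) (4,2) (0,2) (0,2) (0,2) (0,2)
{eMWh, eMWg, eMDh, eMDg, eRWh, eRWg, eRDh, eRDg} → row (6,0) (6,0) (6,0) (6,0) (6,0) (6,0) (6,0) (6,0)
That's 7 distinct rows out of 16 strategies.

7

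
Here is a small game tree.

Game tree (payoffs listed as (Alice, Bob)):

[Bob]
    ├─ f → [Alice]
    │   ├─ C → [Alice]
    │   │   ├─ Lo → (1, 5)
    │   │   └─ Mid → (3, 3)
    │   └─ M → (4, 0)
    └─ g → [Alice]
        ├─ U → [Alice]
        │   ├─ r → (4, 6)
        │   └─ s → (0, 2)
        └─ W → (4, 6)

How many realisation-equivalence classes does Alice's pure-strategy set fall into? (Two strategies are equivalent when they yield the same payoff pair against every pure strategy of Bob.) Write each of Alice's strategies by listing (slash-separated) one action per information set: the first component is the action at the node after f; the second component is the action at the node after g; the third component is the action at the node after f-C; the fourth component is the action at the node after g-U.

6

Alice has 16 pure strategies: C/U/Lo/r, C/U/Lo/s, C/U/Mid/r, C/U/Mid/s, C/W/Lo/r, C/W/Lo/s, C/W/Mid/r, C/W/Mid/s, M/U/Lo/r, M/U/Lo/s, M/U/Mid/r, M/U/Mid/s, M/W/Lo/r, M/W/Lo/s, M/W/Mid/r, M/W/Mid/s. Columns: f, g.
{C/U/Lo/r, C/W/Lo/r, C/W/Lo/s} → row (1,5) (4,6)
{C/U/Lo/s} → row (1,5) (0,2)
{C/U/Mid/r, C/W/Mid/r, C/W/Mid/s} → row (3,3) (4,6)
{C/U/Mid/s} → row (3,3) (0,2)
{M/U/Lo/r, M/U/Mid/r, M/W/Lo/r, M/W/Lo/s, M/W/Mid/r, M/W/Mid/s} → row (4,0) (4,6)
{M/U/Lo/s, M/U/Mid/s} → row (4,0) (0,2)
That's 6 distinct rows out of 16 strategies.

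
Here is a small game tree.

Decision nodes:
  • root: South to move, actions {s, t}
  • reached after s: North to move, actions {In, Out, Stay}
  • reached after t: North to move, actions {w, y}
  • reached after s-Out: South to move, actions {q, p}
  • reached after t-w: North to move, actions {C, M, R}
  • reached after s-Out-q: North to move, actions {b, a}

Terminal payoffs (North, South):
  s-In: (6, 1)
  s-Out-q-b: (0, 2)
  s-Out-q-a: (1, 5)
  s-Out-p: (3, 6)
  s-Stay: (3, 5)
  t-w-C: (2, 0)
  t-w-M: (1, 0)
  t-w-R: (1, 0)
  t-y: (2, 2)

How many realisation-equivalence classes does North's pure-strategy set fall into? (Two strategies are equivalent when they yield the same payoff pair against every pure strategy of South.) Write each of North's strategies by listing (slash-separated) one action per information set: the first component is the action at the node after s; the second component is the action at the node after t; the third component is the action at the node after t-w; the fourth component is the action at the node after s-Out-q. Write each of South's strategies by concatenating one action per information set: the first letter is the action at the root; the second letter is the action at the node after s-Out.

North has 36 pure strategies: In/w/C/b, In/w/C/a, In/w/M/b, In/w/M/a, In/w/R/b, In/w/R/a, In/y/C/b, In/y/C/a, In/y/M/b, In/y/M/a, In/y/R/b, In/y/R/a, Out/w/C/b, Out/w/C/a, Out/w/M/b, Out/w/M/a, Out/w/R/b, Out/w/R/a, Out/y/C/b, Out/y/C/a, Out/y/M/b, Out/y/M/a, Out/y/R/b, Out/y/R/a, Stay/w/C/b, Stay/w/C/a, Stay/w/M/b, Stay/w/M/a, Stay/w/R/b, Stay/w/R/a, Stay/y/C/b, Stay/y/C/a, Stay/y/M/b, Stay/y/M/a, Stay/y/R/b, Stay/y/R/a. Columns: sq, sp, tq, tp.
{In/w/C/b, In/w/C/a} → row (6,1) (6,1) (2,0) (2,0)
{In/w/M/b, In/w/M/a, In/w/R/b, In/w/R/a} → row (6,1) (6,1) (1,0) (1,0)
{In/y/C/b, In/y/C/a, In/y/M/b, In/y/M/a, In/y/R/b, In/y/R/a} → row (6,1) (6,1) (2,2) (2,2)
{Out/w/C/b} → row (0,2) (3,6) (2,0) (2,0)
{Out/w/C/a} → row (1,5) (3,6) (2,0) (2,0)
{Out/w/M/b, Out/w/R/b} → row (0,2) (3,6) (1,0) (1,0)
{Out/w/M/a, Out/w/R/a} → row (1,5) (3,6) (1,0) (1,0)
{Out/y/C/b, Out/y/M/b, Out/y/R/b} → row (0,2) (3,6) (2,2) (2,2)
{Out/y/C/a, Out/y/M/a, Out/y/R/a} → row (1,5) (3,6) (2,2) (2,2)
{Stay/w/C/b, Stay/w/C/a} → row (3,5) (3,5) (2,0) (2,0)
{Stay/w/M/b, Stay/w/M/a, Stay/w/R/b, Stay/w/R/a} → row (3,5) (3,5) (1,0) (1,0)
{Stay/y/C/b, Stay/y/C/a, Stay/y/M/b, Stay/y/M/a, Stay/y/R/b, Stay/y/R/a} → row (3,5) (3,5) (2,2) (2,2)
That's 12 distinct rows out of 36 strategies.

12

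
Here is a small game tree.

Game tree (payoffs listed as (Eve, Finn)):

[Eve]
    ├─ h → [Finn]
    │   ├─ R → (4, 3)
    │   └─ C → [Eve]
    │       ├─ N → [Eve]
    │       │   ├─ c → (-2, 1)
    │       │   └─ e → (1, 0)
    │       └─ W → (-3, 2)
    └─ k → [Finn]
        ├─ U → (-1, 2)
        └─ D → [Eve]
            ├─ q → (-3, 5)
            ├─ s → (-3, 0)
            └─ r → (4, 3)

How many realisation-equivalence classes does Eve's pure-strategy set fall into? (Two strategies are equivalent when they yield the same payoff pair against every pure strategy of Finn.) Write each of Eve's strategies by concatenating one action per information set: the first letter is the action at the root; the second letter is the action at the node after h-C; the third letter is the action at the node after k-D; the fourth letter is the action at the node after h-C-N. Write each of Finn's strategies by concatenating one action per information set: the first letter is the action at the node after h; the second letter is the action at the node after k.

6

Eve has 24 pure strategies: hNqc, hNqe, hNsc, hNse, hNrc, hNre, hWqc, hWqe, hWsc, hWse, hWrc, hWre, kNqc, kNqe, kNsc, kNse, kNrc, kNre, kWqc, kWqe, kWsc, kWse, kWrc, kWre. Columns: RU, RD, CU, CD.
{hNqc, hNsc, hNrc} → row (4,3) (4,3) (-2,1) (-2,1)
{hNqe, hNse, hNre} → row (4,3) (4,3) (1,0) (1,0)
{hWqc, hWqe, hWsc, hWse, hWrc, hWre} → row (4,3) (4,3) (-3,2) (-3,2)
{kNqc, kNqe, kWqc, kWqe} → row (-1,2) (-3,5) (-1,2) (-3,5)
{kNsc, kNse, kWsc, kWse} → row (-1,2) (-3,0) (-1,2) (-3,0)
{kNrc, kNre, kWrc, kWre} → row (-1,2) (4,3) (-1,2) (4,3)
That's 6 distinct rows out of 24 strategies.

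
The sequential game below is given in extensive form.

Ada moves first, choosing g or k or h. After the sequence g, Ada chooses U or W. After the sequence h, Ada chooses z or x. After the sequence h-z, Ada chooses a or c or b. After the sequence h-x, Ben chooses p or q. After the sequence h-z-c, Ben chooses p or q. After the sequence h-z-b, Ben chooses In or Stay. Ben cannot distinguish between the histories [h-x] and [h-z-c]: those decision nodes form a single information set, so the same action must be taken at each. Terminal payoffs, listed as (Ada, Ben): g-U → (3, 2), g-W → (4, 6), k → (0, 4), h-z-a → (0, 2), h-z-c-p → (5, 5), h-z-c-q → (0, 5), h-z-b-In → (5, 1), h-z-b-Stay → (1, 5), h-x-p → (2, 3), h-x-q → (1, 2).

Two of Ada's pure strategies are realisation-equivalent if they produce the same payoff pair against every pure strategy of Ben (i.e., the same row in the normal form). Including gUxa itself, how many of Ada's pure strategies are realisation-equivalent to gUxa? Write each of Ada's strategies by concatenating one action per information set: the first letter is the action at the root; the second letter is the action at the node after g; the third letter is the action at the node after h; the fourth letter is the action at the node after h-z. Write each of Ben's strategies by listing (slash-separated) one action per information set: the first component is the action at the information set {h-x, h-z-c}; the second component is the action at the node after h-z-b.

6

Row for gUxa (columns p/In, p/Stay, q/In, q/Stay): (3,2) (3,2) (3,2) (3,2).
Under gUxa, Ada's choice at the node after h and at the node after h-z can never be reached regardless of what Ben does, so varying those choices leaves every outcome unchanged.
Holding the reachable choices fixed and varying the unreachable ones freely already gives 2 × 3 = 6 equivalent strategies.
No other strategy reproduces this row, so those 6 are the full class: gUza, gUzc, gUzb, gUxa, gUxc, gUxb.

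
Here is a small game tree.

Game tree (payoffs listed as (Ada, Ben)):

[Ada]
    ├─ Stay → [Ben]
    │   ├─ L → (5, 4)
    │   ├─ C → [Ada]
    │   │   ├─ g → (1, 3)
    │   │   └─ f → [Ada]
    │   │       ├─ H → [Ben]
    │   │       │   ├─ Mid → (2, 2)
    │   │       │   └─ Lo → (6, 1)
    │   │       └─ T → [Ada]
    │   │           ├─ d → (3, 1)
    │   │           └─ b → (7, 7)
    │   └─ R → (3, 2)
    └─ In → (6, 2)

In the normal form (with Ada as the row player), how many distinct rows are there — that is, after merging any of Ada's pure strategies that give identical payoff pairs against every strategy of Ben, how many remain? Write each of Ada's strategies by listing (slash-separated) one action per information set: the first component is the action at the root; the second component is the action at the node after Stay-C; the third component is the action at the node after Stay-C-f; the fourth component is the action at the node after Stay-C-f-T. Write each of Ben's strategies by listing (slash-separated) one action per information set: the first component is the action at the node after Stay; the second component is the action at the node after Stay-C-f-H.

5

Ada has 16 pure strategies: Stay/g/H/d, Stay/g/H/b, Stay/g/T/d, Stay/g/T/b, Stay/f/H/d, Stay/f/H/b, Stay/f/T/d, Stay/f/T/b, In/g/H/d, In/g/H/b, In/g/T/d, In/g/T/b, In/f/H/d, In/f/H/b, In/f/T/d, In/f/T/b. Columns: L/Mid, L/Lo, C/Mid, C/Lo, R/Mid, R/Lo.
{Stay/g/H/d, Stay/g/H/b, Stay/g/T/d, Stay/g/T/b} → row (5,4) (5,4) (1,3) (1,3) (3,2) (3,2)
{Stay/f/H/d, Stay/f/H/b} → row (5,4) (5,4) (2,2) (6,1) (3,2) (3,2)
{Stay/f/T/d} → row (5,4) (5,4) (3,1) (3,1) (3,2) (3,2)
{Stay/f/T/b} → row (5,4) (5,4) (7,7) (7,7) (3,2) (3,2)
{In/g/H/d, In/g/H/b, In/g/T/d, In/g/T/b, In/f/H/d, In/f/H/b, In/f/T/d, In/f/T/b} → row (6,2) (6,2) (6,2) (6,2) (6,2) (6,2)
That's 5 distinct rows out of 16 strategies.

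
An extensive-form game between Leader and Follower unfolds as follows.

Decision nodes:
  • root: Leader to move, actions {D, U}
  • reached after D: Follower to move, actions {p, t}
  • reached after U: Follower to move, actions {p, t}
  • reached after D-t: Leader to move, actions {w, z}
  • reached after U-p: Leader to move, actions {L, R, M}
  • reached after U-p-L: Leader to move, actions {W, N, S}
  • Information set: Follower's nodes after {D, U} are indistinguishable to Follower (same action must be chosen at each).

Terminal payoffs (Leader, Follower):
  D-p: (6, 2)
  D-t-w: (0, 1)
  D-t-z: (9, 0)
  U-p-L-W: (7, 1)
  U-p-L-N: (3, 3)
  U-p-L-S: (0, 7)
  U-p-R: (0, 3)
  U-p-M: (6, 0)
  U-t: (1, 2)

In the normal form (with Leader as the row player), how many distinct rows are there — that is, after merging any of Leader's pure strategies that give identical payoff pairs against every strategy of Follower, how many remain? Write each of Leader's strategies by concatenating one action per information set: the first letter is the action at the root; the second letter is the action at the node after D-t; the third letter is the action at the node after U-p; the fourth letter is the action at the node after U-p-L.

Leader has 36 pure strategies: DwLW, DwLN, DwLS, DwRW, DwRN, DwRS, DwMW, DwMN, DwMS, DzLW, DzLN, DzLS, DzRW, DzRN, DzRS, DzMW, DzMN, DzMS, UwLW, UwLN, UwLS, UwRW, UwRN, UwRS, UwMW, UwMN, UwMS, UzLW, UzLN, UzLS, UzRW, UzRN, UzRS, UzMW, UzMN, UzMS. Columns: p, t.
{DwLW, DwLN, DwLS, DwRW, DwRN, DwRS, DwMW, DwMN, DwMS} → row (6,2) (0,1)
{DzLW, DzLN, DzLS, DzRW, DzRN, DzRS, DzMW, DzMN, DzMS} → row (6,2) (9,0)
{UwLW, UzLW} → row (7,1) (1,2)
{UwLN, UzLN} → row (3,3) (1,2)
{UwLS, UzLS} → row (0,7) (1,2)
{UwRW, UwRN, UwRS, UzRW, UzRN, UzRS} → row (0,3) (1,2)
{UwMW, UwMN, UwMS, UzMW, UzMN, UzMS} → row (6,0) (1,2)
That's 7 distinct rows out of 36 strategies.

7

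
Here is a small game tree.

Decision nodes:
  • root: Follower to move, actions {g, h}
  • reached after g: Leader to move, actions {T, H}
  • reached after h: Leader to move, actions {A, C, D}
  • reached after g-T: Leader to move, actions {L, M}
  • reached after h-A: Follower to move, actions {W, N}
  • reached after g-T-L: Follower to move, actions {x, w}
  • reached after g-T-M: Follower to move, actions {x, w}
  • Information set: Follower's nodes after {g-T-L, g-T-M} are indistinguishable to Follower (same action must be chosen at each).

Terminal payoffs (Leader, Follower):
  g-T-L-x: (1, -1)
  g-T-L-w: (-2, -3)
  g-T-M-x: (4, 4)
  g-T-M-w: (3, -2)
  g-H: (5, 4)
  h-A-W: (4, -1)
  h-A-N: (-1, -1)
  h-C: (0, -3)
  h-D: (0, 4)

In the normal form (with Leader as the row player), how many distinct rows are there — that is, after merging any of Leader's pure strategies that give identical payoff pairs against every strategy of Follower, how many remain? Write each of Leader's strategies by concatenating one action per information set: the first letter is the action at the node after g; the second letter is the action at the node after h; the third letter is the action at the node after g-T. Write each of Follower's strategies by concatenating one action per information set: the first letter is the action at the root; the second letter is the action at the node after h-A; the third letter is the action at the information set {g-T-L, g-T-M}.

Leader has 12 pure strategies: TAL, TAM, TCL, TCM, TDL, TDM, HAL, HAM, HCL, HCM, HDL, HDM. Columns: gWx, gWw, gNx, gNw, hWx, hWw, hNx, hNw.
{TAL} → row (1,-1) (-2,-3) (1,-1) (-2,-3) (4,-1) (4,-1) (-1,-1) (-1,-1)
{TAM} → row (4,4) (3,-2) (4,4) (3,-2) (4,-1) (4,-1) (-1,-1) (-1,-1)
{TCL} → row (1,-1) (-2,-3) (1,-1) (-2,-3) (0,-3) (0,-3) (0,-3) (0,-3)
{TCM} → row (4,4) (3,-2) (4,4) (3,-2) (0,-3) (0,-3) (0,-3) (0,-3)
{TDL} → row (1,-1) (-2,-3) (1,-1) (-2,-3) (0,4) (0,4) (0,4) (0,4)
{TDM} → row (4,4) (3,-2) (4,4) (3,-2) (0,4) (0,4) (0,4) (0,4)
{HAL, HAM} → row (5,4) (5,4) (5,4) (5,4) (4,-1) (4,-1) (-1,-1) (-1,-1)
{HCL, HCM} → row (5,4) (5,4) (5,4) (5,4) (0,-3) (0,-3) (0,-3) (0,-3)
{HDL, HDM} → row (5,4) (5,4) (5,4) (5,4) (0,4) (0,4) (0,4) (0,4)
That's 9 distinct rows out of 12 strategies.

9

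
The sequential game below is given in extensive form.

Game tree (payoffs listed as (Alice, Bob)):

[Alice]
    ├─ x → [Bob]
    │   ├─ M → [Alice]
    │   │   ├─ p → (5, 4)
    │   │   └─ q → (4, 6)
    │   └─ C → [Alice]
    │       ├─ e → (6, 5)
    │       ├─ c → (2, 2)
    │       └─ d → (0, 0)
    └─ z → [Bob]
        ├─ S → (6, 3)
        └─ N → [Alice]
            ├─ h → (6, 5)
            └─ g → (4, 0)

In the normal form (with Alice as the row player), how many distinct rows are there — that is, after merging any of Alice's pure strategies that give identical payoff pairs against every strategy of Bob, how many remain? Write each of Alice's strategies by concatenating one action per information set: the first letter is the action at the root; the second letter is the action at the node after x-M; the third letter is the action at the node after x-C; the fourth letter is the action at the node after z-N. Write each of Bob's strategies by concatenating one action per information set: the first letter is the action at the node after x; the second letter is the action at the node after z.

Alice has 24 pure strategies: xpeh, xpeg, xpch, xpcg, xpdh, xpdg, xqeh, xqeg, xqch, xqcg, xqdh, xqdg, zpeh, zpeg, zpch, zpcg, zpdh, zpdg, zqeh, zqeg, zqch, zqcg, zqdh, zqdg. Columns: MS, MN, CS, CN.
{xpeh, xpeg} → row (5,4) (5,4) (6,5) (6,5)
{xpch, xpcg} → row (5,4) (5,4) (2,2) (2,2)
{xpdh, xpdg} → row (5,4) (5,4) (0,0) (0,0)
{xqeh, xqeg} → row (4,6) (4,6) (6,5) (6,5)
{xqch, xqcg} → row (4,6) (4,6) (2,2) (2,2)
{xqdh, xqdg} → row (4,6) (4,6) (0,0) (0,0)
{zpeh, zpch, zpdh, zqeh, zqch, zqdh} → row (6,3) (6,5) (6,3) (6,5)
{zpeg, zpcg, zpdg, zqeg, zqcg, zqdg} → row (6,3) (4,0) (6,3) (4,0)
That's 8 distinct rows out of 24 strategies.

8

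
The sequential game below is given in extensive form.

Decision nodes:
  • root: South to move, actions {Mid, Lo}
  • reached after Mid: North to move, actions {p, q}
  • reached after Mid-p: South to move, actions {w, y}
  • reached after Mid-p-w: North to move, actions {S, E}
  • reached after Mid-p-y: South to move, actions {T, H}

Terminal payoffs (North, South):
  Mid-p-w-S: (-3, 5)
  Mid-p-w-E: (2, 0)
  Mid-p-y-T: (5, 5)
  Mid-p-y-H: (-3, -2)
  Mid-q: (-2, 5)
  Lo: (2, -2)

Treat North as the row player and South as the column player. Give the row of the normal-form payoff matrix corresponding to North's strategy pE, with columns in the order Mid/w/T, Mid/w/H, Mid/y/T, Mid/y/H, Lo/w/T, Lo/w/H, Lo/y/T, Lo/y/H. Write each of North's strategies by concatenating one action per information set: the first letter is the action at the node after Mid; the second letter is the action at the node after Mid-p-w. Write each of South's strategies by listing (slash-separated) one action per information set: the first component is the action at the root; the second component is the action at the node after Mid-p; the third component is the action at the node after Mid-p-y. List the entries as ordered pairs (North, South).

vs Mid/w/T: South plays Mid → North plays p at [Mid] → South plays w at [Mid-p] → North plays E at [Mid-p-w] → (2, 0)
vs Mid/w/H: South plays Mid → North plays p at [Mid] → South plays w at [Mid-p] → North plays E at [Mid-p-w] → (2, 0)
vs Mid/y/T: South plays Mid → North plays p at [Mid] → South plays y at [Mid-p] → South plays T at [Mid-p-y] → (5, 5)
vs Mid/y/H: South plays Mid → North plays p at [Mid] → South plays y at [Mid-p] → South plays H at [Mid-p-y] → (-3, -2)
vs Lo/w/T: South plays Lo → (2, -2)
vs Lo/w/H: South plays Lo → (2, -2)
vs Lo/y/T: South plays Lo → (2, -2)
vs Lo/y/H: South plays Lo → (2, -2)

(2,0) (2,0) (5,5) (-3,-2) (2,-2) (2,-2) (2,-2) (2,-2)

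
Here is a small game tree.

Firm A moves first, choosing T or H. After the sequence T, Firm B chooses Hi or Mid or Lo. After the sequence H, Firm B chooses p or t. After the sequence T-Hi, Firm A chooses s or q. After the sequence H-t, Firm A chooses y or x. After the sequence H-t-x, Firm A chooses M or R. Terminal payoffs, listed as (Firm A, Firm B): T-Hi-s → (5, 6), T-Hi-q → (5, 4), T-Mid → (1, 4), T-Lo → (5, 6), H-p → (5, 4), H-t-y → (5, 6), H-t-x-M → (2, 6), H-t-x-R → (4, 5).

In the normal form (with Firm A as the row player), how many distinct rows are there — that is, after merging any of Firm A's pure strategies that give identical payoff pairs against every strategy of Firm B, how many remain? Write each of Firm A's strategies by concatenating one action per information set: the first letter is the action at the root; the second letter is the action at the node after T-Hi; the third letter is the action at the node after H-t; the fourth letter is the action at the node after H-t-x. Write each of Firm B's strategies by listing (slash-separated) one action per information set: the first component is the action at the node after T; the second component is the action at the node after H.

Firm A has 16 pure strategies: TsyM, TsyR, TsxM, TsxR, TqyM, TqyR, TqxM, TqxR, HsyM, HsyR, HsxM, HsxR, HqyM, HqyR, HqxM, HqxR. Columns: Hi/p, Hi/t, Mid/p, Mid/t, Lo/p, Lo/t.
{TsyM, TsyR, TsxM, TsxR} → row (5,6) (5,6) (1,4) (1,4) (5,6) (5,6)
{TqyM, TqyR, TqxM, TqxR} → row (5,4) (5,4) (1,4) (1,4) (5,6) (5,6)
{HsyM, HsyR, HqyM, HqyR} → row (5,4) (5,6) (5,4) (5,6) (5,4) (5,6)
{HsxM, HqxM} → row (5,4) (2,6) (5,4) (2,6) (5,4) (2,6)
{HsxR, HqxR} → row (5,4) (4,5) (5,4) (4,5) (5,4) (4,5)
That's 5 distinct rows out of 16 strategies.

5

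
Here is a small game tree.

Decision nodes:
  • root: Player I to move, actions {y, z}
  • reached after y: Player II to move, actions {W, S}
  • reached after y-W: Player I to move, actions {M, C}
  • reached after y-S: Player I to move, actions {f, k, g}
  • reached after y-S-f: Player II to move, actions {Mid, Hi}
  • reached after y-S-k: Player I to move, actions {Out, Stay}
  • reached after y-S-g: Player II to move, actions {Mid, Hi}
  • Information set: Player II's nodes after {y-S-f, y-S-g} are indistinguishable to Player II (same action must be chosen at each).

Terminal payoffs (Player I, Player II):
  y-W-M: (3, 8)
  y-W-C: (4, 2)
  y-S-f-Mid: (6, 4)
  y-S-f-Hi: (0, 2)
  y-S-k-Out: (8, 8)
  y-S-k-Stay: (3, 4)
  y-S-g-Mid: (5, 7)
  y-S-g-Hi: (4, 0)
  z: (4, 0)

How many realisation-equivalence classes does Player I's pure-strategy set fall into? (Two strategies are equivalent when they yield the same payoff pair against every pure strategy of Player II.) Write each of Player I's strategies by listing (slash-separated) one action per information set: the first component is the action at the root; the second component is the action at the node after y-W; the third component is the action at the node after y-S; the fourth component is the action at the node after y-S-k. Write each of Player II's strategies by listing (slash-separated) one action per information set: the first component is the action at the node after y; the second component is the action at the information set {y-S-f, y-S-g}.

Player I has 24 pure strategies: y/M/f/Out, y/M/f/Stay, y/M/k/Out, y/M/k/Stay, y/M/g/Out, y/M/g/Stay, y/C/f/Out, y/C/f/Stay, y/C/k/Out, y/C/k/Stay, y/C/g/Out, y/C/g/Stay, z/M/f/Out, z/M/f/Stay, z/M/k/Out, z/M/k/Stay, z/M/g/Out, z/M/g/Stay, z/C/f/Out, z/C/f/Stay, z/C/k/Out, z/C/k/Stay, z/C/g/Out, z/C/g/Stay. Columns: W/Mid, W/Hi, S/Mid, S/Hi.
{y/M/f/Out, y/M/f/Stay} → row (3,8) (3,8) (6,4) (0,2)
{y/M/k/Out} → row (3,8) (3,8) (8,8) (8,8)
{y/M/k/Stay} → row (3,8) (3,8) (3,4) (3,4)
{y/M/g/Out, y/M/g/Stay} → row (3,8) (3,8) (5,7) (4,0)
{y/C/f/Out, y/C/f/Stay} → row (4,2) (4,2) (6,4) (0,2)
{y/C/k/Out} → row (4,2) (4,2) (8,8) (8,8)
{y/C/k/Stay} → row (4,2) (4,2) (3,4) (3,4)
{y/C/g/Out, y/C/g/Stay} → row (4,2) (4,2) (5,7) (4,0)
{z/M/f/Out, z/M/f/Stay, z/M/k/Out, z/M/k/Stay, z/M/g/Out, z/M/g/Stay, z/C/f/Out, z/C/f/Stay, z/C/k/Out, z/C/k/Stay, z/C/g/Out, z/C/g/Stay} → row (4,0) (4,0) (4,0) (4,0)
That's 9 distinct rows out of 24 strategies.

9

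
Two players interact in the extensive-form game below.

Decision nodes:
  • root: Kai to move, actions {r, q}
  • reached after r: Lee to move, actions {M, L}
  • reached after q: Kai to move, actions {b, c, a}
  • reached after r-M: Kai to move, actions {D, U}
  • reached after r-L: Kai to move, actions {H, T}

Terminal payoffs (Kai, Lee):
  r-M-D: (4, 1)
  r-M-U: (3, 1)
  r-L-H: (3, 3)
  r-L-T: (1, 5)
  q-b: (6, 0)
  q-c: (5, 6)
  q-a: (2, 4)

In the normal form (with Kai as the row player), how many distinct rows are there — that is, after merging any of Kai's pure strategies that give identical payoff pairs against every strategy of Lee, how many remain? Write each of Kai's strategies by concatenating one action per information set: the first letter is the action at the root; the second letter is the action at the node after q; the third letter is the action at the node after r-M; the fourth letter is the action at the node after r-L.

Kai has 24 pure strategies: rbDH, rbDT, rbUH, rbUT, rcDH, rcDT, rcUH, rcUT, raDH, raDT, raUH, raUT, qbDH, qbDT, qbUH, qbUT, qcDH, qcDT, qcUH, qcUT, qaDH, qaDT, qaUH, qaUT. Columns: M, L.
{rbDH, rcDH, raDH} → row (4,1) (3,3)
{rbDT, rcDT, raDT} → row (4,1) (1,5)
{rbUH, rcUH, raUH} → row (3,1) (3,3)
{rbUT, rcUT, raUT} → row (3,1) (1,5)
{qbDH, qbDT, qbUH, qbUT} → row (6,0) (6,0)
{qcDH, qcDT, qcUH, qcUT} → row (5,6) (5,6)
{qaDH, qaDT, qaUH, qaUT} → row (2,4) (2,4)
That's 7 distinct rows out of 24 strategies.

7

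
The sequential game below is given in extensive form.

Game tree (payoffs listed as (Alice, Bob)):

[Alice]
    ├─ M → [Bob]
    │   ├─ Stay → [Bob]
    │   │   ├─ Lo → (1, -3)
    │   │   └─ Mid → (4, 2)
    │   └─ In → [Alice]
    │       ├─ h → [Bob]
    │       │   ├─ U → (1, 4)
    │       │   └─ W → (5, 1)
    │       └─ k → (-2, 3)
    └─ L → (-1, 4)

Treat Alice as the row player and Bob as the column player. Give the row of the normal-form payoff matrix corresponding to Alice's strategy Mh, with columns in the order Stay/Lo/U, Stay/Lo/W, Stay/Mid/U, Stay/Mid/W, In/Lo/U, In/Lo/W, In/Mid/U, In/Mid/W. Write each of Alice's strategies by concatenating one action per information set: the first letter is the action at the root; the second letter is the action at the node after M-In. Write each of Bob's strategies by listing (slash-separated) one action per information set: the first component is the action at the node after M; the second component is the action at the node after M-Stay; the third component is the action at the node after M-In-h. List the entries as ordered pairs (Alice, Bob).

(1,-3) (1,-3) (4,2) (4,2) (1,4) (5,1) (1,4) (5,1)

vs Stay/Lo/U: Alice plays M → Bob plays Stay at [M] → Bob plays Lo at [M-Stay] → (1, -3)
vs Stay/Lo/W: Alice plays M → Bob plays Stay at [M] → Bob plays Lo at [M-Stay] → (1, -3)
vs Stay/Mid/U: Alice plays M → Bob plays Stay at [M] → Bob plays Mid at [M-Stay] → (4, 2)
vs Stay/Mid/W: Alice plays M → Bob plays Stay at [M] → Bob plays Mid at [M-Stay] → (4, 2)
vs In/Lo/U: Alice plays M → Bob plays In at [M] → Alice plays h at [M-In] → Bob plays U at [M-In-h] → (1, 4)
vs In/Lo/W: Alice plays M → Bob plays In at [M] → Alice plays h at [M-In] → Bob plays W at [M-In-h] → (5, 1)
vs In/Mid/U: Alice plays M → Bob plays In at [M] → Alice plays h at [M-In] → Bob plays U at [M-In-h] → (1, 4)
vs In/Mid/W: Alice plays M → Bob plays In at [M] → Alice plays h at [M-In] → Bob plays W at [M-In-h] → (5, 1)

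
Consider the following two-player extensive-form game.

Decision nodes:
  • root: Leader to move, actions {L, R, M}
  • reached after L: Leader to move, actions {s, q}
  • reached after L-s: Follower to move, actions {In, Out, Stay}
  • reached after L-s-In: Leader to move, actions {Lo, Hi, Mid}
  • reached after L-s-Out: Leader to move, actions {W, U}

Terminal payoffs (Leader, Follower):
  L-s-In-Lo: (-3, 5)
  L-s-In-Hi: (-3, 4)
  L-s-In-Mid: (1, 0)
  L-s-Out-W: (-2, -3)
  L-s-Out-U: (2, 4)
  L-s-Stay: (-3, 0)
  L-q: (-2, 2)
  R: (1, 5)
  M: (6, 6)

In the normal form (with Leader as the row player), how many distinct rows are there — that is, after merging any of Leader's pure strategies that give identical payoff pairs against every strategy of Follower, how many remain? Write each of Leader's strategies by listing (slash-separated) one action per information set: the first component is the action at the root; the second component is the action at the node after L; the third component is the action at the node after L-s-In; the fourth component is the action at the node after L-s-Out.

Leader has 36 pure strategies: L/s/Lo/W, L/s/Lo/U, L/s/Hi/W, L/s/Hi/U, L/s/Mid/W, L/s/Mid/U, L/q/Lo/W, L/q/Lo/U, L/q/Hi/W, L/q/Hi/U, L/q/Mid/W, L/q/Mid/U, R/s/Lo/W, R/s/Lo/U, R/s/Hi/W, R/s/Hi/U, R/s/Mid/W, R/s/Mid/U, R/q/Lo/W, R/q/Lo/U, R/q/Hi/W, R/q/Hi/U, R/q/Mid/W, R/q/Mid/U, M/s/Lo/W, M/s/Lo/U, M/s/Hi/W, M/s/Hi/U, M/s/Mid/W, M/s/Mid/U, M/q/Lo/W, M/q/Lo/U, M/q/Hi/W, M/q/Hi/U, M/q/Mid/W, M/q/Mid/U. Columns: In, Out, Stay.
{L/s/Lo/W} → row (-3,5) (-2,-3) (-3,0)
{L/s/Lo/U} → row (-3,5) (2,4) (-3,0)
{L/s/Hi/W} → row (-3,4) (-2,-3) (-3,0)
{L/s/Hi/U} → row (-3,4) (2,4) (-3,0)
{L/s/Mid/W} → row (1,0) (-2,-3) (-3,0)
{L/s/Mid/U} → row (1,0) (2,4) (-3,0)
{L/q/Lo/W, L/q/Lo/U, L/q/Hi/W, L/q/Hi/U, L/q/Mid/W, L/q/Mid/U} → row (-2,2) (-2,2) (-2,2)
{R/s/Lo/W, R/s/Lo/U, R/s/Hi/W, R/s/Hi/U, R/s/Mid/W, R/s/Mid/U, R/q/Lo/W, R/q/Lo/U, R/q/Hi/W, R/q/Hi/U, R/q/Mid/W, R/q/Mid/U} → row (1,5) (1,5) (1,5)
{M/s/Lo/W, M/s/Lo/U, M/s/Hi/W, M/s/Hi/U, M/s/Mid/W, M/s/Mid/U, M/q/Lo/W, M/q/Lo/U, M/q/Hi/W, M/q/Hi/U, M/q/Mid/W, M/q/Mid/U} → row (6,6) (6,6) (6,6)
That's 9 distinct rows out of 36 strategies.

9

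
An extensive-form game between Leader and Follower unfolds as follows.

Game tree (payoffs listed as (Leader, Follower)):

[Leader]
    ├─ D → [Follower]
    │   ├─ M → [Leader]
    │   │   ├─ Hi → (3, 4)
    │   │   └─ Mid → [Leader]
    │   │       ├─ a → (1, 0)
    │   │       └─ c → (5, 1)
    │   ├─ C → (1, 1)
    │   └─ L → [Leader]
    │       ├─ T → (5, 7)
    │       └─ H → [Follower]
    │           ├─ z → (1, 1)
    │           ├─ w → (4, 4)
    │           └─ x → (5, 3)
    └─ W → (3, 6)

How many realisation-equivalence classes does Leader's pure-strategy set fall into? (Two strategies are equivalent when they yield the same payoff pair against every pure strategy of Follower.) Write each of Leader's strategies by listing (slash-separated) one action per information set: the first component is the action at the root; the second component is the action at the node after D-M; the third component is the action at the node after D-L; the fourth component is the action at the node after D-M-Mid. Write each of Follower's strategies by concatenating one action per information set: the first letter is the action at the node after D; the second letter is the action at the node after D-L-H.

7

Leader has 16 pure strategies: D/Hi/T/a, D/Hi/T/c, D/Hi/H/a, D/Hi/H/c, D/Mid/T/a, D/Mid/T/c, D/Mid/H/a, D/Mid/H/c, W/Hi/T/a, W/Hi/T/c, W/Hi/H/a, W/Hi/H/c, W/Mid/T/a, W/Mid/T/c, W/Mid/H/a, W/Mid/H/c. Columns: Mz, Mw, Mx, Cz, Cw, Cx, Lz, Lw, Lx.
{D/Hi/T/a, D/Hi/T/c} → row (3,4) (3,4) (3,4) (1,1) (1,1) (1,1) (5,7) (5,7) (5,7)
{D/Hi/H/a, D/Hi/H/c} → row (3,4) (3,4) (3,4) (1,1) (1,1) (1,1) (1,1) (4,4) (5,3)
{D/Mid/T/a} → row (1,0) (1,0) (1,0) (1,1) (1,1) (1,1) (5,7) (5,7) (5,7)
{D/Mid/T/c} → row (5,1) (5,1) (5,1) (1,1) (1,1) (1,1) (5,7) (5,7) (5,7)
{D/Mid/H/a} → row (1,0) (1,0) (1,0) (1,1) (1,1) (1,1) (1,1) (4,4) (5,3)
{D/Mid/H/c} → row (5,1) (5,1) (5,1) (1,1) (1,1) (1,1) (1,1) (4,4) (5,3)
{W/Hi/T/a, W/Hi/T/c, W/Hi/H/a, W/Hi/H/c, W/Mid/T/a, W/Mid/T/c, W/Mid/H/a, W/Mid/H/c} → row (3,6) (3,6) (3,6) (3,6) (3,6) (3,6) (3,6) (3,6) (3,6)
That's 7 distinct rows out of 16 strategies.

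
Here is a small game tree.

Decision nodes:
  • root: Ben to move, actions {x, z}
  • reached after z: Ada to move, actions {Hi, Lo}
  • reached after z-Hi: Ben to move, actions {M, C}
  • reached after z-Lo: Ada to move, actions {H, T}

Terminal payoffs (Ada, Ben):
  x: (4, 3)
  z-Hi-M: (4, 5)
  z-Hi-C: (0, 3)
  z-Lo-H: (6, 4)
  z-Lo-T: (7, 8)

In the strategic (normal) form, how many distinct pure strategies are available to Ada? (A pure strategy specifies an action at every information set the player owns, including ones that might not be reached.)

Ada owns the node after z with actions {Hi, Lo} — two choices.
Ada owns the node after z-Lo with actions {H, T} — two choices.
A pure strategy fixes one action at each information set independently, so the count is the product 2 × 2 = 4.
(For reference, Ben has 4 pure strategies, giving a 4×4 normal-form matrix.)

4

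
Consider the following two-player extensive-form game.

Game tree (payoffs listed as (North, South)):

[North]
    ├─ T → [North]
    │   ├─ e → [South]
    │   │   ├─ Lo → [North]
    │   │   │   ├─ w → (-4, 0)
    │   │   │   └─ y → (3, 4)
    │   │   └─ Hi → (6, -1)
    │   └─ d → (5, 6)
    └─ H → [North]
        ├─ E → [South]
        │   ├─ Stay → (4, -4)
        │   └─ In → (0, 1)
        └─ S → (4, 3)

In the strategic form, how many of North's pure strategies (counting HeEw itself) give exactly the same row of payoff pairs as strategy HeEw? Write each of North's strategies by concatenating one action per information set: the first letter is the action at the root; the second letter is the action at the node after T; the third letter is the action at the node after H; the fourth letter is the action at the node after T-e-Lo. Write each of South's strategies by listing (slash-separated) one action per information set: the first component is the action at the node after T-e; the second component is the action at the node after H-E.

Row for HeEw (columns Lo/Stay, Lo/In, Hi/Stay, Hi/In): (4,-4) (0,1) (4,-4) (0,1).
Under HeEw, North's choice at the node after T and at the node after T-e-Lo can never be reached regardless of what South does, so varying those choices leaves every outcome unchanged.
Holding the reachable choices fixed and varying the unreachable ones freely already gives 2 × 2 = 4 equivalent strategies.
No other strategy reproduces this row, so those 4 are the full class: HeEw, HeEy, HdEw, HdEy.

4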